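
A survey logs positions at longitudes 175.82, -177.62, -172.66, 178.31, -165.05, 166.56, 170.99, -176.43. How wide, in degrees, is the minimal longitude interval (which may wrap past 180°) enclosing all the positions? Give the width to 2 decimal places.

Sort the longitudes: -177.62°, -176.43°, -172.66°, -165.05°, +166.56°, +170.99°, +175.82°, +178.31°.
Eastward gaps between consecutive values (wrapping around): 1.19°, 3.77°, 7.61°, 331.61°, 4.43°, 4.83°, 2.49°, 4.07°.
Largest gap = 331.61° ⇒ minimal covering band is its complement: 360° − 331.61° = 28.39°.
Band runs from +166.56° eastward to -165.05°, crossing the antimeridian.

28.39°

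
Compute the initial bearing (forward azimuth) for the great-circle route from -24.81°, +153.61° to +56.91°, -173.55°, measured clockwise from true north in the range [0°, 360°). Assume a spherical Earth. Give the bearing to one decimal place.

Δλ = -173.55 − 153.61 = -327.16°; wrapped into (−180°, 180°]: 32.84°.
θ = atan2( sin Δλ · cos φ₂ , cos φ₁ · sin φ₂ − sin φ₁ · cos φ₂ · cos Δλ )
  = atan2(0.29607, 0.95297) = 17.259° → normalised to [0°, 360°): 17.259°.

17.3°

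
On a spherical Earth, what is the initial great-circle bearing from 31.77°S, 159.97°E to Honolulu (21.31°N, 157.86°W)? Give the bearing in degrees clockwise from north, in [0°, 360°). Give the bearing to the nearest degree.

43°

Δλ = -157.86 − 159.97 = -317.83°; wrapped into (−180°, 180°]: 42.17°.
θ = atan2( sin Δλ · cos φ₂ , cos φ₁ · sin φ₂ − sin φ₁ · cos φ₂ · cos Δλ )
  = atan2(0.62543, 0.67251) = 42.923° → normalised to [0°, 360°): 42.923°.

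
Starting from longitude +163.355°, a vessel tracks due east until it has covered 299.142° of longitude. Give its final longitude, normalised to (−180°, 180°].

Start at +163.355°; shift +299.142° → +462.497°.
+462.497° lies outside (−180°, 180°]; subtract 360° → +102.497°.

+102.497°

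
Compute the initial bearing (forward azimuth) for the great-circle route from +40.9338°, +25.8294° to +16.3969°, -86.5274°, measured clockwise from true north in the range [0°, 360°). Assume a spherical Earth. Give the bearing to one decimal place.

Δλ = -86.5274 − 25.8294 = -112.3568°.
θ = atan2( sin Δλ · cos φ₂ , cos φ₁ · sin φ₂ − sin φ₁ · cos φ₂ · cos Δλ )
  = atan2(-0.88722, 0.45234) = -62.986° → normalised to [0°, 360°): 297.014°.

297.0°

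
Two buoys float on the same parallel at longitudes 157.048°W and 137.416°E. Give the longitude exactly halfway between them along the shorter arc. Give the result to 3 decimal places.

170.184°E

Signed shortest Δλ from -157.048° to +137.416° is -65.536°.
Midpoint longitude = -157.048° + (-65.536°)/2 = -157.048° − 32.768° = -189.816°.
Normalise into (−180°, 180°]: +170.184°.
(The naïve average (-157.048 + +137.416)/2 = -9.816° is on the wrong side of the globe.)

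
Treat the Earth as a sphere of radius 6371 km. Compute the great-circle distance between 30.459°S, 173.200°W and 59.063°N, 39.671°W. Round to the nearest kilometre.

Δλ = -39.671 − -173.200 = 133.529°.
Δφ = 59.063 − -30.459 = 89.522°.
a = sin²(Δφ/2) + cos φ₁ · cos φ₂ · sin²(Δλ/2) = 0.870004.
c = 2·atan2(√a, √(1−a)) = 2.40388 rad → d = 6371·c ≈ 15315.11 km.

15315 km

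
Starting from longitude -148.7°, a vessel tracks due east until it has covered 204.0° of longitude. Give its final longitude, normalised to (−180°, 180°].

Start at -148.7°; shift +204.0° → +55.3°.
+55.3° already lies in (−180°, 180°].

+55.3°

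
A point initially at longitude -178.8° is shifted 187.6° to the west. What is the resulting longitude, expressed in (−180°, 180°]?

-6.4°

Start at -178.8°; shift −187.6° → -366.4°.
-366.4° lies outside (−180°, 180°]; add 360° → -6.4°.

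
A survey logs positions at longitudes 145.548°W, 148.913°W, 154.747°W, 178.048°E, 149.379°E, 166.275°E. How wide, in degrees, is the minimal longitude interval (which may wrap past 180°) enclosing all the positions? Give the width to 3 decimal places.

65.073°

Sort the longitudes: -154.747°, -148.913°, -145.548°, +149.379°, +166.275°, +178.048°.
Eastward gaps between consecutive values (wrapping around): 5.834°, 3.365°, 294.927°, 16.896°, 11.773°, 27.205°.
Largest gap = 294.927° ⇒ minimal covering band is its complement: 360° − 294.927° = 65.073°.
Band runs from +149.379° eastward to -145.548°, crossing the antimeridian.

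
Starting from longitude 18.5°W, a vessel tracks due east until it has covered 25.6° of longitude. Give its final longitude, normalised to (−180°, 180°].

7.1°E

Start at -18.5°; shift +25.6° → +7.1°.
+7.1° already lies in (−180°, 180°].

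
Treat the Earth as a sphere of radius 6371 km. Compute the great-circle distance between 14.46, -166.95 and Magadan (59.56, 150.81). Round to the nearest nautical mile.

Δλ = 150.81 − -166.95 = 317.76°; wrapped into (−180°, 180°]: -42.24°.
Δφ = 59.56 − 14.46 = 45.10°.
a = sin²(Δφ/2) + cos φ₁ · cos φ₂ · sin²(Δλ/2) = 0.210758.
c = 2·atan2(√a, √(1−a)) = 0.95393 rad → d = 6371·c ≈ 6077.47 km ≈ 3281.57 nmi.

3282 nmi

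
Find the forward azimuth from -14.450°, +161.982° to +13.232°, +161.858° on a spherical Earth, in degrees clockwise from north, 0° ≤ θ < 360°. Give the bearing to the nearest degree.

0°

Δλ = 161.858 − 161.982 = -0.124°.
θ = atan2( sin Δλ · cos φ₂ , cos φ₁ · sin φ₂ − sin φ₁ · cos φ₂ · cos Δλ )
  = atan2(-0.00211, 0.46456) = -0.260° → normalised to [0°, 360°): 359.740°.
To the nearest degree that is 360°, which in [0°, 360°) is written 0°.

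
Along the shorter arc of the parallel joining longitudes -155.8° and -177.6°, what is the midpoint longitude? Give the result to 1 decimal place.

Signed shortest Δλ from -155.8° to -177.6° is -21.8°.
Midpoint longitude = -155.8° + (-21.8°)/2 = -155.8° − 10.9° = -166.7°.

-166.7°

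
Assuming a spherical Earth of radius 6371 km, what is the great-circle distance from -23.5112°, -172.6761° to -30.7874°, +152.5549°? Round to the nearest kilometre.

Δλ = 152.5549 − -172.6761 = 325.2310°; wrapped into (−180°, 180°]: -34.7690°.
Δφ = -30.7874 − -23.5112 = -7.2762°.
a = sin²(Δφ/2) + cos φ₁ · cos φ₂ · sin²(Δλ/2) = 0.074350.
c = 2·atan2(√a, √(1−a)) = 0.55234 rad → d = 6371·c ≈ 3518.95 km.

3519 km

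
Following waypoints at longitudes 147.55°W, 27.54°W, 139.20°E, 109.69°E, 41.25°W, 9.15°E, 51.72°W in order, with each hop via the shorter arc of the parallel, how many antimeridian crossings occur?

0

Leg 1: -147.55° → -27.54°, shortest Δλ = 120.01° (east) — does not cross 180°.
Leg 2: -27.54° → +139.20°, shortest Δλ = 166.74° (east) — does not cross 180°.
Leg 3: +139.20° → +109.69°, shortest Δλ = -29.51° (west) — does not cross 180°.
Leg 4: +109.69° → -41.25°, shortest Δλ = -150.94° (west) — does not cross 180°.
Leg 5: -41.25° → +9.15°, shortest Δλ = 50.4° (east) — does not cross 180°.
Leg 6: +9.15° → -51.72°, shortest Δλ = -60.87° (west) — does not cross 180°.
Total crossings: 0.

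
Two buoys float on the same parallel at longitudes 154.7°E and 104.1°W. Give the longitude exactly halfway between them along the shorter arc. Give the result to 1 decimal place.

154.7°W

Signed shortest Δλ from +154.7° to -104.1° is +101.2°.
Midpoint longitude = +154.7° + (+101.2°)/2 = +154.7° + 50.6° = +205.3°.
Normalise into (−180°, 180°]: -154.7°.
(The naïve average (+154.7 + -104.1)/2 = 25.3° is on the wrong side of the globe.)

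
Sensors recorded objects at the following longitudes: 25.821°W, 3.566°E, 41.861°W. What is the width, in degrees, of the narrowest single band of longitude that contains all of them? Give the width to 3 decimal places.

45.427°

Sort the longitudes: -41.861°, -25.821°, +3.566°.
Eastward gaps between consecutive values (wrapping around): 16.040°, 29.387°, 314.573°.
Largest gap = 314.573° ⇒ minimal covering band is its complement: 360° − 314.573° = 45.427°.
Band runs from -41.861° eastward to +3.566°.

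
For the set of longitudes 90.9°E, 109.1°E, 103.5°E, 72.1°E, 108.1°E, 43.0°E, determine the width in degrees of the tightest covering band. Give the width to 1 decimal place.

66.1°

Sort the longitudes: +43.0°, +72.1°, +90.9°, +103.5°, +108.1°, +109.1°.
Eastward gaps between consecutive values (wrapping around): 29.1°, 18.8°, 12.6°, 4.6°, 1.0°, 293.9°.
Largest gap = 293.9° ⇒ minimal covering band is its complement: 360° − 293.9° = 66.1°.
Band runs from +43.0° eastward to +109.1°.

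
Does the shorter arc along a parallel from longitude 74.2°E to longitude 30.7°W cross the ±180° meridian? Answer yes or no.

Signed shortest Δλ = ((-30.7 − 74.2 + 180) mod 360) − 180 = -104.9°.
Going west by 104.9° from +74.2° reaches -30.7° without touching 180°.

No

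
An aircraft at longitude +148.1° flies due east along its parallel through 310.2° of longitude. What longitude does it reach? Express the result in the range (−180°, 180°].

+98.3°

Start at +148.1°; shift +310.2° → +458.3°.
+458.3° lies outside (−180°, 180°]; subtract 360° → +98.3°.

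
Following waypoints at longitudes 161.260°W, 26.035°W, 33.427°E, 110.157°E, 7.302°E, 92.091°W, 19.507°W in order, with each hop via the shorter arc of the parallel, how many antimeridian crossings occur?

0

Leg 1: -161.260° → -26.035°, shortest Δλ = 135.225° (east) — does not cross 180°.
Leg 2: -26.035° → +33.427°, shortest Δλ = 59.462° (east) — does not cross 180°.
Leg 3: +33.427° → +110.157°, shortest Δλ = 76.73° (east) — does not cross 180°.
Leg 4: +110.157° → +7.302°, shortest Δλ = -102.855° (west) — does not cross 180°.
Leg 5: +7.302° → -92.091°, shortest Δλ = -99.393° (west) — does not cross 180°.
Leg 6: -92.091° → -19.507°, shortest Δλ = 72.584° (east) — does not cross 180°.
Total crossings: 0.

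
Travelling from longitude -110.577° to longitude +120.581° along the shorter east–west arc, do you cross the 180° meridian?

Yes

Naïve |120.581 − -110.577| = 231.158° > 180°, so the shorter arc goes the other way round — across 180°.
Signed shortest Δλ = ((120.581 − -110.577 + 180) mod 360) − 180 = -128.842°.
Going west by 128.842° from -110.577° passes through 180° before reaching +120.581°.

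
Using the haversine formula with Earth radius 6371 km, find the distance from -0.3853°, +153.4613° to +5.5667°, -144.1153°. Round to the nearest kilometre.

6962 km

Δλ = -144.1153 − 153.4613 = -297.5766°; wrapped into (−180°, 180°]: 62.4234°.
Δφ = 5.5667 − -0.3853 = 5.9520°.
a = sin²(Δφ/2) + cos φ₁ · cos φ₂ · sin²(Δλ/2) = 0.269956.
c = 2·atan2(√a, √(1−a)) = 1.09270 rad → d = 6371·c ≈ 6961.60 km.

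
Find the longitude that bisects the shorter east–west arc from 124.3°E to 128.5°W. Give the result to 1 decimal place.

177.9°E

Signed shortest Δλ from +124.3° to -128.5° is +107.2°.
Midpoint longitude = +124.3° + (+107.2°)/2 = +124.3° + 53.6° = +177.9°.
(The naïve average (+124.3 + -128.5)/2 = -2.1° is on the wrong side of the globe.)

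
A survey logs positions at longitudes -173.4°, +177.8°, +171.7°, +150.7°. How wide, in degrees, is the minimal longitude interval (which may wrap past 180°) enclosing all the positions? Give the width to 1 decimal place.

35.9°

Sort the longitudes: -173.4°, +150.7°, +171.7°, +177.8°.
Eastward gaps between consecutive values (wrapping around): 324.1°, 21.0°, 6.1°, 8.8°.
Largest gap = 324.1° ⇒ minimal covering band is its complement: 360° − 324.1° = 35.9°.
Band runs from +150.7° eastward to -173.4°, crossing the antimeridian.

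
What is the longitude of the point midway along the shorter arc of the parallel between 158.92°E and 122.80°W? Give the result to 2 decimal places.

161.94°W

Signed shortest Δλ from +158.92° to -122.80° is +78.28°.
Midpoint longitude = +158.92° + (+78.28°)/2 = +158.92° + 39.14° = +198.06°.
Normalise into (−180°, 180°]: -161.94°.
(The naïve average (+158.92 + -122.80)/2 = 18.06° is on the wrong side of the globe.)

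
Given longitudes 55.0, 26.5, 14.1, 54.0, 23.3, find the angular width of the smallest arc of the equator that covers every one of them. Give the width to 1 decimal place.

40.9°

Sort the longitudes: +14.1°, +23.3°, +26.5°, +54.0°, +55.0°.
Eastward gaps between consecutive values (wrapping around): 9.2°, 3.2°, 27.5°, 1.0°, 319.1°.
Largest gap = 319.1° ⇒ minimal covering band is its complement: 360° − 319.1° = 40.9°.
Band runs from +14.1° eastward to +55.0°.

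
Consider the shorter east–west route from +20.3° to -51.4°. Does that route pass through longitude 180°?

Signed shortest Δλ = ((-51.4 − 20.3 + 180) mod 360) − 180 = -71.7°.
Going west by 71.7° from +20.3° reaches -51.4° without touching 180°.

No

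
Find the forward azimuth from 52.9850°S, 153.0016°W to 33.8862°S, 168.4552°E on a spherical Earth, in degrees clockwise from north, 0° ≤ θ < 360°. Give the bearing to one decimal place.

289.5°

Δλ = 168.4552 − -153.0016 = 321.4568°; wrapped into (−180°, 180°]: -38.5432°.
θ = atan2( sin Δλ · cos φ₂ , cos φ₁ · sin φ₂ − sin φ₁ · cos φ₂ · cos Δλ )
  = atan2(-0.51727, 0.18279) = -70.538° → normalised to [0°, 360°): 289.462°.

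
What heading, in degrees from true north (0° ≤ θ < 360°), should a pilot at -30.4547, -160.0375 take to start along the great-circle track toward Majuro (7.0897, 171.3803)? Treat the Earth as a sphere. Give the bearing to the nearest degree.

Δλ = 171.3803 − -160.0375 = 331.4178°; wrapped into (−180°, 180°]: -28.5822°.
θ = atan2( sin Δλ · cos φ₂ , cos φ₁ · sin φ₂ − sin φ₁ · cos φ₂ · cos Δλ )
  = atan2(-0.47476, 0.54808) = -40.900° → normalised to [0°, 360°): 319.100°.

319°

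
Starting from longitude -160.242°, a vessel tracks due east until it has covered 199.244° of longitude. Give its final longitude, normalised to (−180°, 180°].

Start at -160.242°; shift +199.244° → +39.002°.
+39.002° already lies in (−180°, 180°].

+39.002°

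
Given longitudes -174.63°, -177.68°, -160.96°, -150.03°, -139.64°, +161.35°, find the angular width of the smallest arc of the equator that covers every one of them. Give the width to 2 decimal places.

Sort the longitudes: -177.68°, -174.63°, -160.96°, -150.03°, -139.64°, +161.35°.
Eastward gaps between consecutive values (wrapping around): 3.05°, 13.67°, 10.93°, 10.39°, 300.99°, 20.97°.
Largest gap = 300.99° ⇒ minimal covering band is its complement: 360° − 300.99° = 59.01°.
Band runs from +161.35° eastward to -139.64°, crossing the antimeridian.

59.01°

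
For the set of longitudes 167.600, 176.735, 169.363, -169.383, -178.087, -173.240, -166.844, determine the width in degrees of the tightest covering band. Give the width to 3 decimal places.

Sort the longitudes: -178.087°, -173.240°, -169.383°, -166.844°, +167.600°, +169.363°, +176.735°.
Eastward gaps between consecutive values (wrapping around): 4.847°, 3.857°, 2.539°, 334.444°, 1.763°, 7.372°, 5.178°.
Largest gap = 334.444° ⇒ minimal covering band is its complement: 360° − 334.444° = 25.556°.
Band runs from +167.600° eastward to -166.844°, crossing the antimeridian.

25.556°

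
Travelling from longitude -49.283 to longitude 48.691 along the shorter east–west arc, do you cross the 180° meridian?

Signed shortest Δλ = ((48.691 − -49.283 + 180) mod 360) − 180 = 97.974°.
Going east by 97.974° from -49.283° reaches +48.691° without touching 180°.

No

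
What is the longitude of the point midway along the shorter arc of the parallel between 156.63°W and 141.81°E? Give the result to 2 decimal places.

172.59°E

Signed shortest Δλ from -156.63° to +141.81° is -61.56°.
Midpoint longitude = -156.63° + (-61.56°)/2 = -156.63° − 30.78° = -187.41°.
Normalise into (−180°, 180°]: +172.59°.
(The naïve average (-156.63 + +141.81)/2 = -7.41° is on the wrong side of the globe.)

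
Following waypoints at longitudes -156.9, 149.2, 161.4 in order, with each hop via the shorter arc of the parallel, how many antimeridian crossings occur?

1

Leg 1: -156.9° → +149.2°, shortest Δλ = -53.9° (west) — crosses 180°.
Leg 2: +149.2° → +161.4°, shortest Δλ = 12.2° (east) — does not cross 180°.
Total crossings: 1.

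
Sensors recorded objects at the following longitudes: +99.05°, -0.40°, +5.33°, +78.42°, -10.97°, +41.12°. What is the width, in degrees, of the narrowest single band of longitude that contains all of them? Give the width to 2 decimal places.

110.02°

Sort the longitudes: -10.97°, -0.40°, +5.33°, +41.12°, +78.42°, +99.05°.
Eastward gaps between consecutive values (wrapping around): 10.57°, 5.73°, 35.79°, 37.30°, 20.63°, 249.98°.
Largest gap = 249.98° ⇒ minimal covering band is its complement: 360° − 249.98° = 110.02°.
Band runs from -10.97° eastward to +99.05°.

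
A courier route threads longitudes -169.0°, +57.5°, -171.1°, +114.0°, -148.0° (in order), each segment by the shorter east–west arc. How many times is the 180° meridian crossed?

4

Leg 1: -169.0° → +57.5°, shortest Δλ = -133.5° (west) — crosses 180°.
Leg 2: +57.5° → -171.1°, shortest Δλ = 131.4° (east) — crosses 180°.
Leg 3: -171.1° → +114.0°, shortest Δλ = -74.9° (west) — crosses 180°.
Leg 4: +114.0° → -148.0°, shortest Δλ = 98.0° (east) — crosses 180°.
Total crossings: 4.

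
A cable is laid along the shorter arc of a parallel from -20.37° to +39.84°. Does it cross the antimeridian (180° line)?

Signed shortest Δλ = ((39.84 − -20.37 + 180) mod 360) − 180 = 60.21°.
Going east by 60.21° from -20.37° reaches +39.84° without touching 180°.

No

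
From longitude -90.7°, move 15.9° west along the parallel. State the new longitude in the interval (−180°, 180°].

Start at -90.7°; shift −15.9° → -106.6°.
-106.6° already lies in (−180°, 180°].

-106.6°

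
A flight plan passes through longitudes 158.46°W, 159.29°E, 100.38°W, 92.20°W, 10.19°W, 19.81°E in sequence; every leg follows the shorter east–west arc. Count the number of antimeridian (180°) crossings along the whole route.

2

Leg 1: -158.46° → +159.29°, shortest Δλ = -42.25° (west) — crosses 180°.
Leg 2: +159.29° → -100.38°, shortest Δλ = 100.33° (east) — crosses 180°.
Leg 3: -100.38° → -92.20°, shortest Δλ = 8.18° (east) — does not cross 180°.
Leg 4: -92.20° → -10.19°, shortest Δλ = 82.01° (east) — does not cross 180°.
Leg 5: -10.19° → +19.81°, shortest Δλ = 30.0° (east) — does not cross 180°.
Total crossings: 2.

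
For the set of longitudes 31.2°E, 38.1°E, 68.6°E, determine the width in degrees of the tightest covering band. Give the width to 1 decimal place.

37.4°

Sort the longitudes: +31.2°, +38.1°, +68.6°.
Eastward gaps between consecutive values (wrapping around): 6.9°, 30.5°, 322.6°.
Largest gap = 322.6° ⇒ minimal covering band is its complement: 360° − 322.6° = 37.4°.
Band runs from +31.2° eastward to +68.6°.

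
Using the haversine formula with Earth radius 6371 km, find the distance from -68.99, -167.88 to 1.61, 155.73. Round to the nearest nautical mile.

4491 nmi

Δλ = 155.73 − -167.88 = 323.61°; wrapped into (−180°, 180°]: -36.39°.
Δφ = 1.61 − -68.99 = 70.60°.
a = sin²(Δφ/2) + cos φ₁ · cos φ₂ · sin²(Δλ/2) = 0.368863.
c = 2·atan2(√a, √(1−a)) = 1.30542 rad → d = 6371·c ≈ 8316.82 km ≈ 4490.72 nmi.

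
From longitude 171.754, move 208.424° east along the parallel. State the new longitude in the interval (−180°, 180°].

Start at +171.754°; shift +208.424° → +380.178°.
+380.178° lies outside (−180°, 180°]; subtract 360° → +20.178°.

+20.178°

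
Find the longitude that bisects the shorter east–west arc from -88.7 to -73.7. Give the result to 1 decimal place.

Signed shortest Δλ from -88.7° to -73.7° is +15.0°.
Midpoint longitude = -88.7° + (+15.0°)/2 = -88.7° + 7.5° = -81.2°.

-81.2°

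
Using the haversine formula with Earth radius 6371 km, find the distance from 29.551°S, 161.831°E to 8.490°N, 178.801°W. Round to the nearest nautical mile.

2544 nmi

Δλ = -178.801 − 161.831 = -340.632°; wrapped into (−180°, 180°]: 19.368°.
Δφ = 8.490 − -29.551 = 38.041°.
a = sin²(Δφ/2) + cos φ₁ · cos φ₂ · sin²(Δλ/2) = 0.130560.
c = 2·atan2(√a, √(1−a)) = 0.73939 rad → d = 6371·c ≈ 4710.66 km ≈ 2543.55 nmi.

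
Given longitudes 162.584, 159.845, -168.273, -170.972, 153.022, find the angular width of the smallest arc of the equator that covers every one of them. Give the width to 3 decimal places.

Sort the longitudes: -170.972°, -168.273°, +153.022°, +159.845°, +162.584°.
Eastward gaps between consecutive values (wrapping around): 2.699°, 321.295°, 6.823°, 2.739°, 26.444°.
Largest gap = 321.295° ⇒ minimal covering band is its complement: 360° − 321.295° = 38.705°.
Band runs from +153.022° eastward to -168.273°, crossing the antimeridian.

38.705°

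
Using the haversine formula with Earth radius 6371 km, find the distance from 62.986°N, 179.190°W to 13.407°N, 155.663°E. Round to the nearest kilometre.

5856 km

Δλ = 155.663 − -179.190 = 334.853°; wrapped into (−180°, 180°]: -25.147°.
Δφ = 13.407 − 62.986 = -49.579°.
a = sin²(Δφ/2) + cos φ₁ · cos φ₂ · sin²(Δλ/2) = 0.196739.
c = 2·atan2(√a, √(1−a)) = 0.91912 rad → d = 6371·c ≈ 5855.69 km.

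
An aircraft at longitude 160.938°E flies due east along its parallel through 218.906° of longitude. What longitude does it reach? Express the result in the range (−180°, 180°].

Start at +160.938°; shift +218.906° → +379.844°.
+379.844° lies outside (−180°, 180°]; subtract 360° → +19.844°.

19.844°E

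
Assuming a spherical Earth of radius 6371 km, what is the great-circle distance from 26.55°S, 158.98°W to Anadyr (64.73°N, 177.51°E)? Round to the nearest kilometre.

10352 km

Δλ = 177.51 − -158.98 = 336.49°; wrapped into (−180°, 180°]: -23.51°.
Δφ = 64.73 − -26.55 = 91.28°.
a = sin²(Δφ/2) + cos φ₁ · cos φ₂ · sin²(Δλ/2) = 0.527018.
c = 2·atan2(√a, √(1−a)) = 1.62486 rad → d = 6371·c ≈ 10351.98 km.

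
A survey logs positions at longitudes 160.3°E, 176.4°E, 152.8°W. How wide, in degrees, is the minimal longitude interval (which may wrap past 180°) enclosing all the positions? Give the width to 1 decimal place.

46.9°

Sort the longitudes: -152.8°, +160.3°, +176.4°.
Eastward gaps between consecutive values (wrapping around): 313.1°, 16.1°, 30.8°.
Largest gap = 313.1° ⇒ minimal covering band is its complement: 360° − 313.1° = 46.9°.
Band runs from +160.3° eastward to -152.8°, crossing the antimeridian.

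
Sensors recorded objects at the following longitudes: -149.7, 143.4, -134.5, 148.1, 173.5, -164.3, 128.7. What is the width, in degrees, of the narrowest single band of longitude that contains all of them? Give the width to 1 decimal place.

96.8°

Sort the longitudes: -164.3°, -149.7°, -134.5°, +128.7°, +143.4°, +148.1°, +173.5°.
Eastward gaps between consecutive values (wrapping around): 14.6°, 15.2°, 263.2°, 14.7°, 4.7°, 25.4°, 22.2°.
Largest gap = 263.2° ⇒ minimal covering band is its complement: 360° − 263.2° = 96.8°.
Band runs from +128.7° eastward to -134.5°, crossing the antimeridian.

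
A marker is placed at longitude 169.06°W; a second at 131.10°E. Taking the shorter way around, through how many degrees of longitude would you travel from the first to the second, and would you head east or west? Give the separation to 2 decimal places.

59.84° west

Raw difference: 131.10 − -169.06 = 300.16°.
Normalise into (−180°, 180°]: 300.16° − 360° = -59.84°.
Negative ⇒ the second point lies to the west; separation 59.84°.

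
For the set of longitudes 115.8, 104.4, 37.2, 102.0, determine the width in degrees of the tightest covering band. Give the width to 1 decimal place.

78.6°

Sort the longitudes: +37.2°, +102.0°, +104.4°, +115.8°.
Eastward gaps between consecutive values (wrapping around): 64.8°, 2.4°, 11.4°, 281.4°.
Largest gap = 281.4° ⇒ minimal covering band is its complement: 360° − 281.4° = 78.6°.
Band runs from +37.2° eastward to +115.8°.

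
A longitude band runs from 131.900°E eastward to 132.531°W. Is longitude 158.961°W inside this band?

Yes

Band width going east from +131.900° to -132.531°: ((-132.531 − 131.900) mod 360) = 95.569°.
Offset of -158.961° east of the west edge: ((-158.961 − 131.900) mod 360) = 69.139°.
69.139° ≤ 95.569° ⇒ inside.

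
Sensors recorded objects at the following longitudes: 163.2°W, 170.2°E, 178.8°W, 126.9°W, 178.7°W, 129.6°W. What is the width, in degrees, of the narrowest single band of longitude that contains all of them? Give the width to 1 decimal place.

Sort the longitudes: -178.8°, -178.7°, -163.2°, -129.6°, -126.9°, +170.2°.
Eastward gaps between consecutive values (wrapping around): 0.1°, 15.5°, 33.6°, 2.7°, 297.1°, 11.0°.
Largest gap = 297.1° ⇒ minimal covering band is its complement: 360° − 297.1° = 62.9°.
Band runs from +170.2° eastward to -126.9°, crossing the antimeridian.

62.9°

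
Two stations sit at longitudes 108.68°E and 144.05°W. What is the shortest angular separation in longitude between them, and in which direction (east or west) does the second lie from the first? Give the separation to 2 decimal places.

107.27° east

Raw difference: -144.05 − 108.68 = -252.73°.
Normalise into (−180°, 180°]: -252.73° + 360° = 107.27°.
Positive ⇒ the second point lies to the east; separation 107.27°.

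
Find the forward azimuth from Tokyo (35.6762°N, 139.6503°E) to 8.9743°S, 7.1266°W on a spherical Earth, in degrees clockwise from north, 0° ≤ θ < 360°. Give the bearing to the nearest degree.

Δλ = -7.1266 − 139.6503 = -146.7769°.
θ = atan2( sin Δλ · cos φ₂ , cos φ₁ · sin φ₂ − sin φ₁ · cos φ₂ · cos Δλ )
  = atan2(-0.54119, 0.35519) = -56.723° → normalised to [0°, 360°): 303.277°.

303°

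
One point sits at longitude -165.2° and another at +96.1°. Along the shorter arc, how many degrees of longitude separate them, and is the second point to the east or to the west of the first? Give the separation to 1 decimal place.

98.7° west

Raw difference: 96.1 − -165.2 = 261.3°.
Normalise into (−180°, 180°]: 261.3° − 360° = -98.7°.
Negative ⇒ the second point lies to the west; separation 98.7°.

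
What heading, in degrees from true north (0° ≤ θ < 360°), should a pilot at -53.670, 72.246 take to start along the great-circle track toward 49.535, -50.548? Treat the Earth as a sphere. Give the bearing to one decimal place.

287.1°

Δλ = -50.548 − 72.246 = -122.794°.
θ = atan2( sin Δλ · cos φ₂ , cos φ₁ · sin φ₂ − sin φ₁ · cos φ₂ · cos Δλ )
  = atan2(-0.54555, 0.16755) = -72.927° → normalised to [0°, 360°): 287.073°.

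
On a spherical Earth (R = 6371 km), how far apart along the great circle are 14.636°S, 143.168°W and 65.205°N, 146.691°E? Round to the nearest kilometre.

Δλ = 146.691 − -143.168 = 289.859°; wrapped into (−180°, 180°]: -70.141°.
Δφ = 65.205 − -14.636 = 79.841°.
a = sin²(Δφ/2) + cos φ₁ · cos φ₂ · sin²(Δλ/2) = 0.545772.
c = 2·atan2(√a, √(1−a)) = 1.66247 rad → d = 6371·c ≈ 10591.58 km.

10592 km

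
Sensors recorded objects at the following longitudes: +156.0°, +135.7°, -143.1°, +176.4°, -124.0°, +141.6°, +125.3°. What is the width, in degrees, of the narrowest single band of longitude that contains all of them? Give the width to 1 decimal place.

Sort the longitudes: -143.1°, -124.0°, +125.3°, +135.7°, +141.6°, +156.0°, +176.4°.
Eastward gaps between consecutive values (wrapping around): 19.1°, 249.3°, 10.4°, 5.9°, 14.4°, 20.4°, 40.5°.
Largest gap = 249.3° ⇒ minimal covering band is its complement: 360° − 249.3° = 110.7°.
Band runs from +125.3° eastward to -124.0°, crossing the antimeridian.

110.7°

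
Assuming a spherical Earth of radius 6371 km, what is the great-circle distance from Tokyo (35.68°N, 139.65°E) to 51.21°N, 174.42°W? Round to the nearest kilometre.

Δλ = -174.42 − 139.65 = -314.07°; wrapped into (−180°, 180°]: 45.93°.
Δφ = 51.21 − 35.68 = 15.53°.
a = sin²(Δφ/2) + cos φ₁ · cos φ₂ · sin²(Δλ/2) = 0.095721.
c = 2·atan2(√a, √(1−a)) = 0.62910 rad → d = 6371·c ≈ 4007.99 km.

4008 km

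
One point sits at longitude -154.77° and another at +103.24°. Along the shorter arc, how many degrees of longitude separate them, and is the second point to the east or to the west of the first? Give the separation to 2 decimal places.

Raw difference: 103.24 − -154.77 = 258.01°.
Normalise into (−180°, 180°]: 258.01° − 360° = -101.99°.
Negative ⇒ the second point lies to the west; separation 101.99°.

101.99° west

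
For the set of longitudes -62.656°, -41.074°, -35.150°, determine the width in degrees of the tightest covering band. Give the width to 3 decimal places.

Sort the longitudes: -62.656°, -41.074°, -35.150°.
Eastward gaps between consecutive values (wrapping around): 21.582°, 5.924°, 332.494°.
Largest gap = 332.494° ⇒ minimal covering band is its complement: 360° − 332.494° = 27.506°.
Band runs from -62.656° eastward to -35.150°.

27.506°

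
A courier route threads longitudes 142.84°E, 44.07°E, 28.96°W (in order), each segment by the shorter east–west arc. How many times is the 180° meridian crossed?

Leg 1: +142.84° → +44.07°, shortest Δλ = -98.77° (west) — does not cross 180°.
Leg 2: +44.07° → -28.96°, shortest Δλ = -73.03° (west) — does not cross 180°.
Total crossings: 0.

0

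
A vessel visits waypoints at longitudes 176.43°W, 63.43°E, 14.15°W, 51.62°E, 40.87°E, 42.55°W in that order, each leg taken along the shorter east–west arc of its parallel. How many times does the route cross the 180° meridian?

1

Leg 1: -176.43° → +63.43°, shortest Δλ = -120.14° (west) — crosses 180°.
Leg 2: +63.43° → -14.15°, shortest Δλ = -77.58° (west) — does not cross 180°.
Leg 3: -14.15° → +51.62°, shortest Δλ = 65.77° (east) — does not cross 180°.
Leg 4: +51.62° → +40.87°, shortest Δλ = -10.75° (west) — does not cross 180°.
Leg 5: +40.87° → -42.55°, shortest Δλ = -83.42° (west) — does not cross 180°.
Total crossings: 1.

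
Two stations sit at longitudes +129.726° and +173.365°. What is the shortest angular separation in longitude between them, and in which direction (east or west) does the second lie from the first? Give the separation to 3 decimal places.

Raw difference: 173.365 − 129.726 = 43.639°.
Normalise into (−180°, 180°]: 43.639° stays 43.639°.
Positive ⇒ the second point lies to the east; separation 43.639°.

43.639° east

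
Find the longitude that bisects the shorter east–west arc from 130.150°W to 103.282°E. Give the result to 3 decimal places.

Signed shortest Δλ from -130.150° to +103.282° is -126.568°.
Midpoint longitude = -130.150° + (-126.568°)/2 = -130.150° − 63.284° = -193.434°.
Normalise into (−180°, 180°]: +166.566°.
(The naïve average (-130.150 + +103.282)/2 = -13.434° is on the wrong side of the globe.)

166.566°E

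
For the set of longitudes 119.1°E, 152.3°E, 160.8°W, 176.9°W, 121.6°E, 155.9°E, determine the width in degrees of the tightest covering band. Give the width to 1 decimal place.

80.1°

Sort the longitudes: -176.9°, -160.8°, +119.1°, +121.6°, +152.3°, +155.9°.
Eastward gaps between consecutive values (wrapping around): 16.1°, 279.9°, 2.5°, 30.7°, 3.6°, 27.2°.
Largest gap = 279.9° ⇒ minimal covering band is its complement: 360° − 279.9° = 80.1°.
Band runs from +119.1° eastward to -160.8°, crossing the antimeridian.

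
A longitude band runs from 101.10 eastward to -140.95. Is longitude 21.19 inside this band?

No

Band width going east from +101.10° to -140.95°: ((-140.95 − 101.10) mod 360) = 117.95°.
Offset of +21.19° east of the west edge: ((21.19 − 101.10) mod 360) = 280.09°.
280.09° > 117.95° ⇒ outside.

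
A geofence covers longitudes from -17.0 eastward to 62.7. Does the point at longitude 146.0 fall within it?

No

Band width going east from -17.0° to +62.7°: ((62.7 − -17.0) mod 360) = 79.7°.
Offset of +146.0° east of the west edge: ((146.0 − -17.0) mod 360) = 163.0°.
163.0° > 79.7° ⇒ outside.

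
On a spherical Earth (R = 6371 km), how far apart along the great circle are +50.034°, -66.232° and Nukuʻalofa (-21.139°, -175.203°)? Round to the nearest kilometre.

13133 km

Δλ = -175.203 − -66.232 = -108.971°.
Δφ = -21.139 − 50.034 = -71.173°.
a = sin²(Δφ/2) + cos φ₁ · cos φ₂ · sin²(Δλ/2) = 0.735581.
c = 2·atan2(√a, √(1−a)) = 2.06140 rad → d = 6371·c ≈ 13133.20 km.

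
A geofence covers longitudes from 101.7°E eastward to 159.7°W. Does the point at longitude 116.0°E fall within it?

Yes

Band width going east from +101.7° to -159.7°: ((-159.7 − 101.7) mod 360) = 98.6°.
Offset of +116.0° east of the west edge: ((116.0 − 101.7) mod 360) = 14.3°.
14.3° ≤ 98.6° ⇒ inside.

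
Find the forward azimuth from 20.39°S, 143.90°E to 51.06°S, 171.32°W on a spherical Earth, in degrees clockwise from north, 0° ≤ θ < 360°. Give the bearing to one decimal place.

Δλ = -171.32 − 143.90 = -315.22°; wrapped into (−180°, 180°]: 44.78°.
θ = atan2( sin Δλ · cos φ₂ , cos φ₁ · sin φ₂ − sin φ₁ · cos φ₂ · cos Δλ )
  = atan2(0.44271, -0.57364) = 142.340° → normalised to [0°, 360°): 142.340°.

142.3°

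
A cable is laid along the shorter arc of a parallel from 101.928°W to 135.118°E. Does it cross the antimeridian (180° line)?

Naïve |135.118 − -101.928| = 237.046° > 180°, so the shorter arc goes the other way round — across 180°.
Signed shortest Δλ = ((135.118 − -101.928 + 180) mod 360) − 180 = -122.954°.
Going west by 122.954° from -101.928° passes through 180° before reaching +135.118°.

Yes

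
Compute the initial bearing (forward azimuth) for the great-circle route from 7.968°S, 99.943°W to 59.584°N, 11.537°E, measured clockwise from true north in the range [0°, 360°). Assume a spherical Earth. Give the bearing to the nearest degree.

Δλ = 11.537 − -99.943 = 111.480°.
θ = atan2( sin Δλ · cos φ₂ , cos φ₁ · sin φ₂ − sin φ₁ · cos φ₂ · cos Δλ )
  = atan2(0.47111, 0.82835) = 29.628° → normalised to [0°, 360°): 29.628°.

30°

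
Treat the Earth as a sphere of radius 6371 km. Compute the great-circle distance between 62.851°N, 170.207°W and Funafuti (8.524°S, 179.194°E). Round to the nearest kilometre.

Δλ = 179.194 − -170.207 = 349.401°; wrapped into (−180°, 180°]: -10.599°.
Δφ = -8.524 − 62.851 = -71.375°.
a = sin²(Δφ/2) + cos φ₁ · cos φ₂ · sin²(Δλ/2) = 0.344163.
c = 2·atan2(√a, √(1−a)) = 1.25384 rad → d = 6371·c ≈ 7988.23 km.

7988 km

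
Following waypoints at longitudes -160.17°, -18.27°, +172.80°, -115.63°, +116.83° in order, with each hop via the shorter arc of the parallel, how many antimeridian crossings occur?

Leg 1: -160.17° → -18.27°, shortest Δλ = 141.9° (east) — does not cross 180°.
Leg 2: -18.27° → +172.80°, shortest Δλ = -168.93° (west) — crosses 180°.
Leg 3: +172.80° → -115.63°, shortest Δλ = 71.57° (east) — crosses 180°.
Leg 4: -115.63° → +116.83°, shortest Δλ = -127.54° (west) — crosses 180°.
Total crossings: 3.

3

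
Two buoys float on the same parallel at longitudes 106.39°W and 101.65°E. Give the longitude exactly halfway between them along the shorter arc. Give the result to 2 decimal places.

Signed shortest Δλ from -106.39° to +101.65° is -151.96°.
Midpoint longitude = -106.39° + (-151.96°)/2 = -106.39° − 75.98° = -182.37°.
Normalise into (−180°, 180°]: +177.63°.
(The naïve average (-106.39 + +101.65)/2 = -2.37° is on the wrong side of the globe.)

177.63°E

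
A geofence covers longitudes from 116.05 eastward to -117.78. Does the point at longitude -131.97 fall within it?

Yes

Band width going east from +116.05° to -117.78°: ((-117.78 − 116.05) mod 360) = 126.17°.
Offset of -131.97° east of the west edge: ((-131.97 − 116.05) mod 360) = 111.98°.
111.98° ≤ 126.17° ⇒ inside.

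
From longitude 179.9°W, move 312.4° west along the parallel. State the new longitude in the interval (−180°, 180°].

Start at -179.9°; shift −312.4° → -492.3°.
-492.3° lies outside (−180°, 180°]; add 360° → -132.3°.

132.3°W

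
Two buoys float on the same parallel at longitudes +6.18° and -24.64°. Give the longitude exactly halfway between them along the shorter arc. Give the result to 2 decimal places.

-9.23°

Signed shortest Δλ from +6.18° to -24.64° is -30.82°.
Midpoint longitude = +6.18° + (-30.82°)/2 = +6.18° − 15.41° = -9.23°.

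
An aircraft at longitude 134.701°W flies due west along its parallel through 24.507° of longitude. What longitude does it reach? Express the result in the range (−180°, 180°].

159.208°W

Start at -134.701°; shift −24.507° → -159.208°.
-159.208° already lies in (−180°, 180°].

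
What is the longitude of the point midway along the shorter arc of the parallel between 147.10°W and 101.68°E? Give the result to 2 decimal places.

157.29°E

Signed shortest Δλ from -147.10° to +101.68° is -111.22°.
Midpoint longitude = -147.10° + (-111.22°)/2 = -147.10° − 55.61° = -202.71°.
Normalise into (−180°, 180°]: +157.29°.
(The naïve average (-147.10 + +101.68)/2 = -22.71° is on the wrong side of the globe.)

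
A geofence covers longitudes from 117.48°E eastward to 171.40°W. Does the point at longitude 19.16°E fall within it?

No

Band width going east from +117.48° to -171.40°: ((-171.40 − 117.48) mod 360) = 71.12°.
Offset of +19.16° east of the west edge: ((19.16 − 117.48) mod 360) = 261.68°.
261.68° > 71.12° ⇒ outside.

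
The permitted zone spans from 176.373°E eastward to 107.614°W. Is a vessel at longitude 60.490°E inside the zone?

Band width going east from +176.373° to -107.614°: ((-107.614 − 176.373) mod 360) = 76.013°.
Offset of +60.490° east of the west edge: ((60.490 − 176.373) mod 360) = 244.117°.
244.117° > 76.013° ⇒ outside.

No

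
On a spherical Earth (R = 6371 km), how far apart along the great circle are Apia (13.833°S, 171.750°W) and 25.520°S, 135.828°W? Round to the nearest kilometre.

3964 km

Δλ = -135.828 − -171.750 = 35.922°.
Δφ = -25.520 − -13.833 = -11.687°.
a = sin²(Δφ/2) + cos φ₁ · cos φ₂ · sin²(Δλ/2) = 0.093691.
c = 2·atan2(√a, √(1−a)) = 0.62217 rad → d = 6371·c ≈ 3963.82 km.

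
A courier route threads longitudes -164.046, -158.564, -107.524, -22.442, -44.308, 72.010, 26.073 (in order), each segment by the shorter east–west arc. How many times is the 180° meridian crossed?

Leg 1: -164.046° → -158.564°, shortest Δλ = 5.482° (east) — does not cross 180°.
Leg 2: -158.564° → -107.524°, shortest Δλ = 51.04° (east) — does not cross 180°.
Leg 3: -107.524° → -22.442°, shortest Δλ = 85.082° (east) — does not cross 180°.
Leg 4: -22.442° → -44.308°, shortest Δλ = -21.866° (west) — does not cross 180°.
Leg 5: -44.308° → +72.010°, shortest Δλ = 116.318° (east) — does not cross 180°.
Leg 6: +72.010° → +26.073°, shortest Δλ = -45.937° (west) — does not cross 180°.
Total crossings: 0.

0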